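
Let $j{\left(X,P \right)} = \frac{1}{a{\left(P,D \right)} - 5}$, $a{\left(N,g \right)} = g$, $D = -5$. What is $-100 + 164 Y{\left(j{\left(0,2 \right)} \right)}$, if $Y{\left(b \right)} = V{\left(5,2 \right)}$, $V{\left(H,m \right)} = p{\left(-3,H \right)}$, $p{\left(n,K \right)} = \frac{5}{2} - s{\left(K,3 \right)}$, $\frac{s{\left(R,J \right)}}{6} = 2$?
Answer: $-1658$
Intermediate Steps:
$s{\left(R,J \right)} = 12$ ($s{\left(R,J \right)} = 6 \cdot 2 = 12$)
$p{\left(n,K \right)} = - \frac{19}{2}$ ($p{\left(n,K \right)} = \frac{5}{2} - 12 = - \frac{19}{2}$)
$V{\left(H,m \right)} = - \frac{19}{2}$
$j{\left(X,P \right)} = - \frac{1}{10}$ ($j{\left(X,P \right)} = \frac{1}{-5 - 5} = \frac{1}{-10} = - \frac{1}{10}$)
$Y{\left(b \right)} = - \frac{19}{2}$
$-100 + 164 Y{\left(j{\left(0,2 \right)} \right)} = -100 + 164 \left(- \frac{19}{2}\right) = -100 - 1558 = -1658$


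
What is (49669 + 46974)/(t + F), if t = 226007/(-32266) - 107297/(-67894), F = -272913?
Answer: -52928177145493/149468401216827 ≈ -0.35411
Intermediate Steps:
t = -2970618564/547666951 (t = 226007*(-1/32266) - 107297*(-1/67894) = -226007/32266 + 107297/67894 = -2970618564/547666951 ≈ -5.4241)
(49669 + 46974)/(t + F) = (49669 + 46974)/(-2970618564/547666951 - 272913) = 96643/(-149468401216827/547666951) = 96643*(-547666951/149468401216827) = -52928177145493/149468401216827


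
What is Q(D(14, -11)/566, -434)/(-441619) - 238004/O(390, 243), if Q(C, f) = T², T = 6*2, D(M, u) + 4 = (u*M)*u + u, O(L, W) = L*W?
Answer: -4043105206/1609701255 ≈ -2.5117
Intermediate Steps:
D(M, u) = -4 + u + M*u² (D(M, u) = -4 + ((u*M)*u + u) = -4 + ((M*u)*u + u) = -4 + (M*u² + u) = -4 + (u + M*u²) = -4 + u + M*u²)
T = 12
Q(C, f) = 144 (Q(C, f) = 12² = 144)
Q(D(14, -11)/566, -434)/(-441619) - 238004/O(390, 243) = 144/(-441619) - 238004/(390*243) = 144*(-1/441619) - 238004/94770 = -144/441619 - 238004*1/94770 = -144/441619 - 9154/3645 = -4043105206/1609701255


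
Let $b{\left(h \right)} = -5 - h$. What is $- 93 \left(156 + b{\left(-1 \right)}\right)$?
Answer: $-14136$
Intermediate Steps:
$- 93 \left(156 + b{\left(-1 \right)}\right) = - 93 \left(156 - 4\right) = \left(-93\right) 152 = -14136$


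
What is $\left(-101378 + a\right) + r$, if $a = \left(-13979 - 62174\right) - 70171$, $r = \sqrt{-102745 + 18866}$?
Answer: $-247702 + i \sqrt{83879} \approx -2.477 \cdot 10^{5} + 289.62 i$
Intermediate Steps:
$r = i \sqrt{83879}$ ($r = \sqrt{-83879} = i \sqrt{83879} \approx 289.62 i$)
$a = -146324$ ($a = -76153 - 70171 = -146324$)
$\left(-101378 + a\right) + r = \left(-101378 - 146324\right) + i \sqrt{83879} = -247702 + i \sqrt{83879}$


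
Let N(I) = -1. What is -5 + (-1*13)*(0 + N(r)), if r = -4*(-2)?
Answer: 8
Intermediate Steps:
r = 8
-5 + (-1*13)*(0 + N(r)) = -5 + (-1*13)*(0 - 1) = -5 - 13*(-1) = -5 + 13 = 8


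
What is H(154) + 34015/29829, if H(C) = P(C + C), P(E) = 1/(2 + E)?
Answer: 10574479/9246990 ≈ 1.1436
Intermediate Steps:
H(C) = 1/(2 + 2*C) (H(C) = 1/(2 + (C + C)) = 1/(2 + 2*C))
H(154) + 34015/29829 = 1/(2*(1 + 154)) + 34015/29829 = (½)/155 + 34015*(1/29829) = (½)*(1/155) + 34015/29829 = 1/310 + 34015/29829 = 10574479/9246990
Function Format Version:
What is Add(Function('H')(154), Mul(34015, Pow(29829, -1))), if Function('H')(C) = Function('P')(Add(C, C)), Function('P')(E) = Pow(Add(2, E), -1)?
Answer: Rational(10574479, 9246990) ≈ 1.1436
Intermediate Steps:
Function('H')(C) = Pow(Add(2, Mul(2, C)), -1) (Function('H')(C) = Pow(Add(2, Add(C, C)), -1) = Pow(Add(2, Mul(2, C)), -1))
Add(Function('H')(154), Mul(34015, Pow(29829, -1))) = Add(Mul(Rational(1, 2), Pow(Add(1, 154), -1)), Mul(34015, Pow(29829, -1))) = Add(Mul(Rational(1, 2), Pow(155, -1)), Mul(34015, Rational(1, 29829))) = Add(Mul(Rational(1, 2), Rational(1, 155)), Rational(34015, 29829)) = Add(Rational(1, 310), Rational(34015, 29829)) = Rational(10574479, 9246990)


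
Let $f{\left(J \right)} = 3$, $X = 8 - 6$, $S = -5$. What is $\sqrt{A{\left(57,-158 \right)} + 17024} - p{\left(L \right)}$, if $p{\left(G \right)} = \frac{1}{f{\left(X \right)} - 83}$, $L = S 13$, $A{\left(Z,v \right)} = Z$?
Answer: $\frac{1}{80} + \sqrt{17081} \approx 130.71$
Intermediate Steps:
$X = 2$ ($X = 8 - 6 = 2$)
$L = -65$ ($L = \left(-5\right) 13 = -65$)
$p{\left(G \right)} = - \frac{1}{80}$ ($p{\left(G \right)} = \frac{1}{3 - 83} = \frac{1}{-80} = - \frac{1}{80}$)
$\sqrt{A{\left(57,-158 \right)} + 17024} - p{\left(L \right)} = \sqrt{57 + 17024} - - \frac{1}{80} = \sqrt{17081} + \frac{1}{80} = \frac{1}{80} + \sqrt{17081}$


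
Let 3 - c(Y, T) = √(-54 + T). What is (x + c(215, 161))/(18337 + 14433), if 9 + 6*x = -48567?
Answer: -8093/32770 - √107/32770 ≈ -0.24728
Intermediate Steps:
x = -8096 (x = -3/2 + (⅙)*(-48567) = -3/2 - 16189/2 = -8096)
c(Y, T) = 3 - √(-54 + T)
(x + c(215, 161))/(18337 + 14433) = (-8096 + (3 - √(-54 + 161)))/(18337 + 14433) = (-8096 + (3 - √107))/32770 = (-8093 - √107)*(1/32770) = -8093/32770 - √107/32770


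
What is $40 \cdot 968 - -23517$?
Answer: $62237$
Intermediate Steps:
$40 \cdot 968 - -23517 = 38720 + 23517 = 62237$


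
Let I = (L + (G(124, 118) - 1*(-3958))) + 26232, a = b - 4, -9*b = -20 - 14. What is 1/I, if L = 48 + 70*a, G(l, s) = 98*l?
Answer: 9/381370 ≈ 2.3599e-5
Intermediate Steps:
b = 34/9 (b = -(-20 - 14)/9 = -1/9*(-34) = 34/9 ≈ 3.7778)
a = -2/9 (a = 34/9 - 4 = -2/9 ≈ -0.22222)
L = 292/9 (L = 48 + 70*(-2/9) = 48 - 140/9 = 292/9 ≈ 32.444)
I = 381370/9 (I = (292/9 + (98*124 - 1*(-3958))) + 26232 = (292/9 + (12152 + 3958)) + 26232 = (292/9 + 16110) + 26232 = 145282/9 + 26232 = 381370/9 ≈ 42374.)
1/I = 1/(381370/9) = 9/381370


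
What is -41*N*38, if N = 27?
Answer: -42066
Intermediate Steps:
-41*N*38 = -41*27*38 = -1107*38 = -42066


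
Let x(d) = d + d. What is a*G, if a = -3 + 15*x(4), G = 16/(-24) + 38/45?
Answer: 104/5 ≈ 20.800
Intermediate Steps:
x(d) = 2*d
G = 8/45 (G = 16*(-1/24) + 38*(1/45) = -⅔ + 38/45 = 8/45 ≈ 0.17778)
a = 117 (a = -3 + 15*(2*4) = -3 + 15*8 = -3 + 120 = 117)
a*G = 117*(8/45) = 104/5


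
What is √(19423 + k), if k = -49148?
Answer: 5*I*√1189 ≈ 172.41*I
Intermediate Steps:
√(19423 + k) = √(19423 - 49148) = √(-29725) = 5*I*√1189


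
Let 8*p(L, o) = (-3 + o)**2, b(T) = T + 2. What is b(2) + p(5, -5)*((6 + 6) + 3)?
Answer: 124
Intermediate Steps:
b(T) = 2 + T
p(L, o) = (-3 + o)**2/8
b(2) + p(5, -5)*((6 + 6) + 3) = (2 + 2) + ((-3 - 5)**2/8)*((6 + 6) + 3) = 4 + ((1/8)*(-8)**2)*(12 + 3) = 4 + ((1/8)*64)*15 = 4 + 8*15 = 4 + 120 = 124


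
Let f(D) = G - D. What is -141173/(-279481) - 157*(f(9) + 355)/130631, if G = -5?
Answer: 3478995866/36508882511 ≈ 0.095292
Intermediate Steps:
f(D) = -5 - D
-141173/(-279481) - 157*(f(9) + 355)/130631 = -141173/(-279481) - 157*((-5 - 1*9) + 355)/130631 = -141173*(-1/279481) - 157*((-5 - 9) + 355)*(1/130631) = 141173/279481 - 157*(-14 + 355)*(1/130631) = 141173/279481 - 157*341*(1/130631) = 141173/279481 - 53537*1/130631 = 141173/279481 - 53537/130631 = 3478995866/36508882511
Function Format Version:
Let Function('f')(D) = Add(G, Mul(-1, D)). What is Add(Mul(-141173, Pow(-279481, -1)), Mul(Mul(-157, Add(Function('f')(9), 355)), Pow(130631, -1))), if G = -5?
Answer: Rational(3478995866, 36508882511) ≈ 0.095292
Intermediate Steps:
Function('f')(D) = Add(-5, Mul(-1, D))
Add(Mul(-141173, Pow(-279481, -1)), Mul(Mul(-157, Add(Function('f')(9), 355)), Pow(130631, -1))) = Add(Mul(-141173, Pow(-279481, -1)), Mul(Mul(-157, Add(Add(-5, Mul(-1, 9)), 355)), Pow(130631, -1))) = Add(Mul(-141173, Rational(-1, 279481)), Mul(Mul(-157, Add(Add(-5, -9), 355)), Rational(1, 130631))) = Add(Rational(141173, 279481), Mul(Mul(-157, Add(-14, 355)), Rational(1, 130631))) = Add(Rational(141173, 279481), Mul(Mul(-157, 341), Rational(1, 130631))) = Add(Rational(141173, 279481), Mul(-53537, Rational(1, 130631))) = Add(Rational(141173, 279481), Rational(-53537, 130631)) = Rational(3478995866, 36508882511)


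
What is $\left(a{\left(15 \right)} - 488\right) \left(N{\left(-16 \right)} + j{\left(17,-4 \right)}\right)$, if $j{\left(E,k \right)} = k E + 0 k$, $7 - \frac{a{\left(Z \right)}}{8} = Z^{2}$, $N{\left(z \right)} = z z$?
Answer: $-419616$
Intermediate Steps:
$N{\left(z \right)} = z^{2}$
$a{\left(Z \right)} = 56 - 8 Z^{2}$
$j{\left(E,k \right)} = E k$ ($j{\left(E,k \right)} = E k + 0 = E k$)
$\left(a{\left(15 \right)} - 488\right) \left(N{\left(-16 \right)} + j{\left(17,-4 \right)}\right) = \left(\left(56 - 8 \cdot 15^{2}\right) - 488\right) \left(\left(-16\right)^{2} + 17 \left(-4\right)\right) = \left(\left(56 - 1800\right) - 488\right) \left(256 - 68\right) = \left(\left(56 - 1800\right) - 488\right) 188 = \left(-1744 - 488\right) 188 = \left(-2232\right) 188 = -419616$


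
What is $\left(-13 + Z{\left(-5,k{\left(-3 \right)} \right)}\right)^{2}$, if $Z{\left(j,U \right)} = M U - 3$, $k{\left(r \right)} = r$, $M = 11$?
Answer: $2401$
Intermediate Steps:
$Z{\left(j,U \right)} = -3 + 11 U$ ($Z{\left(j,U \right)} = 11 U - 3 = -3 + 11 U$)
$\left(-13 + Z{\left(-5,k{\left(-3 \right)} \right)}\right)^{2} = \left(-13 + \left(-3 + 11 \left(-3\right)\right)\right)^{2} = \left(-13 - 36\right)^{2} = \left(-49\right)^{2} = 2401$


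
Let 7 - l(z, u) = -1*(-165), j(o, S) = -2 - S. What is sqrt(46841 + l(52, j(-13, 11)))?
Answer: 3*sqrt(5187) ≈ 216.06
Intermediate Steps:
l(z, u) = -158 (l(z, u) = 7 - (-1)*(-165) = 7 - 1*165 = 7 - 165 = -158)
sqrt(46841 + l(52, j(-13, 11))) = sqrt(46841 - 158) = sqrt(46683) = 3*sqrt(5187)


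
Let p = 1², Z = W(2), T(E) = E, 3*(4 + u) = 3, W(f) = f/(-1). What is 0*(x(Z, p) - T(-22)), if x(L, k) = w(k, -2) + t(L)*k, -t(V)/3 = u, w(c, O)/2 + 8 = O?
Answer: 0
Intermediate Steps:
w(c, O) = -16 + 2*O
W(f) = -f (W(f) = f*(-1) = -f)
u = -3 (u = -4 + (⅓)*3 = -4 + 1 = -3)
t(V) = 9 (t(V) = -3*(-3) = 9)
Z = -2 (Z = -1*2 = -2)
p = 1
x(L, k) = -20 + 9*k (x(L, k) = (-16 + 2*(-2)) + 9*k = (-16 - 4) + 9*k = -20 + 9*k)
0*(x(Z, p) - T(-22)) = 0*((-20 + 9*1) - 1*(-22)) = 0*((-20 + 9) + 22) = 0*(-11 + 22) = 0*11 = 0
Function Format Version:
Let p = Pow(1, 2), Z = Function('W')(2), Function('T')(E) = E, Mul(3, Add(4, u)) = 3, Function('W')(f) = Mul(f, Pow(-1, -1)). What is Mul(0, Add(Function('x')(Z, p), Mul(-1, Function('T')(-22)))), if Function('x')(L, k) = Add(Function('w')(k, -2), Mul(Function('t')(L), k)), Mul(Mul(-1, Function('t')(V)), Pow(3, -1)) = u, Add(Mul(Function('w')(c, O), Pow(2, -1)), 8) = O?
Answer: 0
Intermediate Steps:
Function('w')(c, O) = Add(-16, Mul(2, O))
Function('W')(f) = Mul(-1, f) (Function('W')(f) = Mul(f, -1) = Mul(-1, f))
u = -3 (u = Add(-4, Mul(Rational(1, 3), 3)) = Add(-4, 1) = -3)
Function('t')(V) = 9 (Function('t')(V) = Mul(-3, -3) = 9)
Z = -2 (Z = Mul(-1, 2) = -2)
p = 1
Function('x')(L, k) = Add(-20, Mul(9, k)) (Function('x')(L, k) = Add(Add(-16, Mul(2, -2)), Mul(9, k)) = Add(Add(-16, -4), Mul(9, k)) = Add(-20, Mul(9, k)))
Mul(0, Add(Function('x')(Z, p), Mul(-1, Function('T')(-22)))) = Mul(0, Add(Add(-20, Mul(9, 1)), Mul(-1, -22))) = Mul(0, Add(Add(-20, 9), 22)) = Mul(0, Add(-11, 22)) = Mul(0, 11) = 0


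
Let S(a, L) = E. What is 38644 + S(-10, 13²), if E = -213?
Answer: 38431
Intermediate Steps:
S(a, L) = -213
38644 + S(-10, 13²) = 38644 - 213 = 38431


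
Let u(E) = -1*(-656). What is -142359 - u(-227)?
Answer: -143015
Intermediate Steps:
u(E) = 656
-142359 - u(-227) = -142359 - 1*656 = -142359 - 656 = -143015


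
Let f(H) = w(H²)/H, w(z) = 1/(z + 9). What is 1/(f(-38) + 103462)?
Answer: 55214/5712550867 ≈ 9.6654e-6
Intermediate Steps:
w(z) = 1/(9 + z)
f(H) = 1/(H*(9 + H²)) (f(H) = 1/((9 + H²)*H) = 1/(H*(9 + H²)))
1/(f(-38) + 103462) = 1/(1/((-38)*(9 + (-38)²)) + 103462) = 1/(-1/(38*(9 + 1444)) + 103462) = 1/(-1/38/1453 + 103462) = 1/(-1/38*1/1453 + 103462) = 1/(-1/55214 + 103462) = 1/(5712550867/55214) = 55214/5712550867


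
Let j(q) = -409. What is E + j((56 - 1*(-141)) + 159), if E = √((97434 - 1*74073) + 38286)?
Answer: -409 + √61647 ≈ -160.71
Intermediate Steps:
E = √61647 (E = √((97434 - 74073) + 38286) = √(23361 + 38286) = √61647 ≈ 248.29)
E + j((56 - 1*(-141)) + 159) = √61647 - 409 = -409 + √61647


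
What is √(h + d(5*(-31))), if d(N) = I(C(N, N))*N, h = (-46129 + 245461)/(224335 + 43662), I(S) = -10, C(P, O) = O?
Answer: √111378127991954/267997 ≈ 39.380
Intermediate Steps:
h = 199332/267997 ≈ 0.74378
d(N) = -10*N
√(h + d(5*(-31))) = √(199332/267997 - 50*(-31)) = √(199332/267997 - 10*(-155)) = √(199332/267997 + 1550) = √(415594682/267997) = √111378127991954/267997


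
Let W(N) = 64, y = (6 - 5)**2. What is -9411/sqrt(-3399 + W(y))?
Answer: 9411*I*sqrt(3335)/3335 ≈ 162.96*I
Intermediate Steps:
y = 1 (y = 1**2 = 1)
-9411/sqrt(-3399 + W(y)) = -9411/sqrt(-3399 + 64) = -9411*(-I*sqrt(3335)/3335) = -(-9411)*I*sqrt(3335)/3335 = 9411*I*sqrt(3335)/3335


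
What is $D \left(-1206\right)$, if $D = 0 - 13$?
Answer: $15678$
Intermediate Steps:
$D = -13$ ($D = 0 - 13 = -13$)
$D \left(-1206\right) = \left(-13\right) \left(-1206\right) = 15678$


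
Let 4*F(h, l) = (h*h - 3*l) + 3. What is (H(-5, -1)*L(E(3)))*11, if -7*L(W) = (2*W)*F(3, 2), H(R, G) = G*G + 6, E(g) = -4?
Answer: 132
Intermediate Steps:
F(h, l) = ¾ - 3*l/4 + h²/4 (F(h, l) = ((h*h - 3*l) + 3)/4 = ((h² - 3*l) + 3)/4 = (3 + h² - 3*l)/4 = ¾ - 3*l/4 + h²/4)
H(R, G) = 6 + G² (H(R, G) = G² + 6 = 6 + G²)
L(W) = -3*W/7 (L(W) = -2*W*(¾ - ¾*2 + (¼)*3²)/7 = -2*W*(¾ - 3/2 + (¼)*9)/7 = -2*W*(¾ - 3/2 + 9/4)/7 = -2*W*3/(7*2) = -3*W/7)
(H(-5, -1)*L(E(3)))*11 = ((6 + (-1)²)*(-3/7*(-4)))*11 = ((6 + 1)*(12/7))*11 = (7*(12/7))*11 = 12*11 = 132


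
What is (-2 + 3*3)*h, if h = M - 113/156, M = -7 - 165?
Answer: -188615/156 ≈ -1209.1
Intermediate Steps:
M = -172
h = -26945/156 (h = -172 - 113/156 = -26945/156 ≈ -172.72)
(-2 + 3*3)*h = (-2 + 3*3)*(-26945/156) = (-2 + 9)*(-26945/156) = 7*(-26945/156) = -188615/156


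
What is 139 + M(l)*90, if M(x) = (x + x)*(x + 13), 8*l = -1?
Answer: -2411/16 ≈ -150.69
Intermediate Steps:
l = -⅛ (l = (⅛)*(-1) = -⅛ ≈ -0.12500)
M(x) = 2*x*(13 + x) (M(x) = (2*x)*(13 + x) = 2*x*(13 + x))
139 + M(l)*90 = 139 + (2*(-⅛)*(13 - ⅛))*90 = 139 + (2*(-⅛)*(103/8))*90 = 139 - 103/32*90 = 139 - 4635/16 = -2411/16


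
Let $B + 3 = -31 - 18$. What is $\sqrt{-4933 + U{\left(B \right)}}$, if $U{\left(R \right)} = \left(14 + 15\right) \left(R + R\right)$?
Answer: $i \sqrt{7949} \approx 89.157 i$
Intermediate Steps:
$B = -52$ ($B = -3 - 49 = -52$)
$U{\left(R \right)} = 58 R$ ($U{\left(R \right)} = 29 \cdot 2 R = 58 R$)
$\sqrt{-4933 + U{\left(B \right)}} = \sqrt{-4933 + 58 \left(-52\right)} = \sqrt{-4933 - 3016} = \sqrt{-7949} = i \sqrt{7949}$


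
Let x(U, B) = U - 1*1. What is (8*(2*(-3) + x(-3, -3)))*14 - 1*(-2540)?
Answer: 1420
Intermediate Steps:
x(U, B) = -1 + U (x(U, B) = U - 1 = -1 + U)
(8*(2*(-3) + x(-3, -3)))*14 - 1*(-2540) = (8*(2*(-3) + (-1 - 3)))*14 - 1*(-2540) = (8*(-6 - 4))*14 + 2540 = (8*(-10))*14 + 2540 = -80*14 + 2540 = -1120 + 2540 = 1420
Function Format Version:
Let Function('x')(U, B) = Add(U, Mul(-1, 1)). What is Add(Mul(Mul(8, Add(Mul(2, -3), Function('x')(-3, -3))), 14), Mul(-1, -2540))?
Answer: 1420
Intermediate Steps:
Function('x')(U, B) = Add(-1, U) (Function('x')(U, B) = Add(U, -1) = Add(-1, U))
Add(Mul(Mul(8, Add(Mul(2, -3), Function('x')(-3, -3))), 14), Mul(-1, -2540)) = Add(Mul(Mul(8, Add(Mul(2, -3), Add(-1, -3))), 14), Mul(-1, -2540)) = Add(Mul(Mul(8, Add(-6, -4)), 14), 2540) = Add(Mul(Mul(8, -10), 14), 2540) = Add(Mul(-80, 14), 2540) = Add(-1120, 2540) = 1420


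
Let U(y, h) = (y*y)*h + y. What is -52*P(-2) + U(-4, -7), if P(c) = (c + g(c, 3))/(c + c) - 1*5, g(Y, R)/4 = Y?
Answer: 14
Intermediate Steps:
U(y, h) = y + h*y² (U(y, h) = y²*h + y = h*y² + y = y + h*y²)
g(Y, R) = 4*Y
P(c) = -5/2 (P(c) = (c + 4*c)/(c + c) - 1*5 = (5*c)/((2*c)) - 5 = (5*c)*(1/(2*c)) - 5 = 5/2 - 5 = -5/2)
-52*P(-2) + U(-4, -7) = -52*(-5/2) - 4*(1 - 7*(-4)) = 130 - 4*(1 + 28) = 130 - 4*29 = 130 - 116 = 14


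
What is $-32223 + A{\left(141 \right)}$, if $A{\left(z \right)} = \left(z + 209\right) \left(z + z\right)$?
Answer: $66477$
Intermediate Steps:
$A{\left(z \right)} = 2 z \left(209 + z\right)$ ($A{\left(z \right)} = \left(209 + z\right) 2 z = 2 z \left(209 + z\right)$)
$-32223 + A{\left(141 \right)} = -32223 + 2 \cdot 141 \left(209 + 141\right) = -32223 + 2 \cdot 141 \cdot 350 = -32223 + 98700 = 66477$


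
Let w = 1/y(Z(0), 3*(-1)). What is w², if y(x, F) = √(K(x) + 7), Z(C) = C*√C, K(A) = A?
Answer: ⅐ ≈ 0.14286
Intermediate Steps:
Z(C) = C^(3/2)
y(x, F) = √(7 + x) (y(x, F) = √(x + 7) = √(7 + x))
w = √7/7 (w = 1/(√(7 + 0^(3/2))) = 1/(√(7 + 0)) = 1/(√7) = √7/7 ≈ 0.37796)
w² = (√7/7)² = ⅐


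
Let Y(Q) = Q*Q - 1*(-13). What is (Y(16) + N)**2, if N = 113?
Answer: 145924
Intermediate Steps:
Y(Q) = 13 + Q**2 (Y(Q) = Q**2 + 13 = 13 + Q**2)
(Y(16) + N)**2 = ((13 + 16**2) + 113)**2 = ((13 + 256) + 113)**2 = (269 + 113)**2 = 382**2 = 145924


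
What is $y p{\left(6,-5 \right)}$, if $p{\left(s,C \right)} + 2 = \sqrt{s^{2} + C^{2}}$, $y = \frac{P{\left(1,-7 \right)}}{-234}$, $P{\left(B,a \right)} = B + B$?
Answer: $\frac{2}{117} - \frac{\sqrt{61}}{117} \approx -0.04966$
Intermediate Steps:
$P{\left(B,a \right)} = 2 B$
$y = - \frac{1}{117}$ ($y = \frac{2 \cdot 1}{-234} = 2 \left(- \frac{1}{234}\right) = - \frac{1}{117} \approx -0.008547$)
$p{\left(s,C \right)} = -2 + \sqrt{C^{2} + s^{2}}$ ($p{\left(s,C \right)} = -2 + \sqrt{s^{2} + C^{2}} = -2 + \sqrt{C^{2} + s^{2}}$)
$y p{\left(6,-5 \right)} = - \frac{-2 + \sqrt{\left(-5\right)^{2} + 6^{2}}}{117} = - \frac{-2 + \sqrt{25 + 36}}{117} = - \frac{-2 + \sqrt{61}}{117} = \frac{2}{117} - \frac{\sqrt{61}}{117}$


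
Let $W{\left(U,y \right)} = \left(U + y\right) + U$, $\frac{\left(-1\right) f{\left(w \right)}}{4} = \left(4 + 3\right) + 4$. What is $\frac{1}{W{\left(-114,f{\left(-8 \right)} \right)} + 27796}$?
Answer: $\frac{1}{27524} \approx 3.6332 \cdot 10^{-5}$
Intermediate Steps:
$f{\left(w \right)} = -44$ ($f{\left(w \right)} = - 4 \left(\left(4 + 3\right) + 4\right) = - 4 \left(7 + 4\right) = \left(-4\right) 11 = -44$)
$W{\left(U,y \right)} = y + 2 U$
$\frac{1}{W{\left(-114,f{\left(-8 \right)} \right)} + 27796} = \frac{1}{\left(-44 + 2 \left(-114\right)\right) + 27796} = \frac{1}{\left(-44 - 228\right) + 27796} = \frac{1}{-272 + 27796} = \frac{1}{27524}$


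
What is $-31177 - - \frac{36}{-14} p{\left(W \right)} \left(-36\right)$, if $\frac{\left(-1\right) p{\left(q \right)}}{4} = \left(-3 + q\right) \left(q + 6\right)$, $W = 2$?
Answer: $- \frac{197503}{7} \approx -28215.0$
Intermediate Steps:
$p{\left(q \right)} = - 4 \left(-3 + q\right) \left(6 + q\right)$ ($p{\left(q \right)} = - 4 \left(-3 + q\right) \left(q + 6\right) = - 4 \left(-3 + q\right) \left(6 + q\right)$)
$-31177 - - \frac{36}{-14} p{\left(W \right)} \left(-36\right) = -31177 - - \frac{36}{-14} \left(72 - 24 - 4 \cdot 2^{2}\right) \left(-36\right) = -31177 - \left(-36\right) \left(- \frac{1}{14}\right) \left(72 - 24 - 16\right) \left(-36\right) = -31177 - \frac{18 \left(72 - 24 - 16\right)}{7} \left(-36\right) = -31177 - \frac{18}{7} \cdot 32 \left(-36\right) = -31177 - \frac{576}{7} \left(-36\right) = -31177 - - \frac{20736}{7} = -31177 + \frac{20736}{7} = - \frac{197503}{7}$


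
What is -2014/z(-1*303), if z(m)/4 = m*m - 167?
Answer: -1007/183284 ≈ -0.0054942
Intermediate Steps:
z(m) = -668 + 4*m² (z(m) = 4*(m*m - 167) = 4*(m² - 167) = 4*(-167 + m²) = -668 + 4*m²)
-2014/z(-1*303) = -2014/(-668 + 4*(-1*303)²) = -2014/(-668 + 4*(-303)²) = -2014/(-668 + 4*91809) = -2014/(-668 + 367236) = -2014/366568 = -2014*1/366568 = -1007/183284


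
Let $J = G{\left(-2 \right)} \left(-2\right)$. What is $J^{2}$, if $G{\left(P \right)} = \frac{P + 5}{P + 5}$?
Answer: $4$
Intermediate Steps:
$G{\left(P \right)} = 1$ ($G{\left(P \right)} = \frac{5 + P}{5 + P} = 1$)
$J = -2$ ($J = 1 \left(-2\right) = -2$)
$J^{2} = \left(-2\right)^{2} = 4$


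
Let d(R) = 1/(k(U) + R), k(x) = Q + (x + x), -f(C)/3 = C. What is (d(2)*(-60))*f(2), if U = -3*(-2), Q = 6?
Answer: 18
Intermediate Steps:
f(C) = -3*C
U = 6
k(x) = 6 + 2*x (k(x) = 6 + (x + x) = 6 + 2*x)
d(R) = 1/(18 + R) (d(R) = 1/((6 + 2*6) + R) = 1/((6 + 12) + R) = 1/(18 + R))
(d(2)*(-60))*f(2) = (-60/(18 + 2))*(-3*2) = (-60/20)*(-6) = ((1/20)*(-60))*(-6) = -3*(-6) = 18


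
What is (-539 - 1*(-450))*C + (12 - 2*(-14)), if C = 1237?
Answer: -110053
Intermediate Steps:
(-539 - 1*(-450))*C + (12 - 2*(-14)) = (-539 - 1*(-450))*1237 + (12 - 2*(-14)) = (-539 + 450)*1237 + (12 + 28) = -89*1237 + 40 = -110093 + 40 = -110053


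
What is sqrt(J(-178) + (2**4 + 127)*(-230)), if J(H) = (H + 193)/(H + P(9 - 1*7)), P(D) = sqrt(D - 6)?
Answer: sqrt(-2064118670695 - 59415*I)/7922 ≈ 2.6101e-6 - 181.36*I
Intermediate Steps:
P(D) = sqrt(-6 + D)
J(H) = (193 + H)/(H + 2*I) (J(H) = (H + 193)/(H + sqrt(-6 + (9 - 1*7))) = (193 + H)/(H + sqrt(-6 + (9 - 7))) = (193 + H)/(H + sqrt(-6 + 2)) = (193 + H)/(H + sqrt(-4)) = (193 + H)/(H + 2*I))
sqrt(J(-178) + (2**4 + 127)*(-230)) = sqrt((193 - 178)/(-178 + 2*I) + (2**4 + 127)*(-230)) = sqrt(((-178 - 2*I)/31688)*15 + (16 + 127)*(-230)) = sqrt(15*(-178 - 2*I)/31688 + 143*(-230)) = sqrt(15*(-178 - 2*I)/31688 - 32890) = sqrt(-32890 + 15*(-178 - 2*I)/31688)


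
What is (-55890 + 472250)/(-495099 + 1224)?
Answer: -83272/98775 ≈ -0.84305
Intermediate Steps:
(-55890 + 472250)/(-495099 + 1224) = 416360/(-493875) = 416360*(-1/493875) = -83272/98775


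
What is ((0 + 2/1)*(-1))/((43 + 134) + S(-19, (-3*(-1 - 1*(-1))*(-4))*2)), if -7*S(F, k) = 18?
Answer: -14/1221 ≈ -0.011466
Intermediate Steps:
S(F, k) = -18/7 (S(F, k) = -1/7*18 = -18/7)
((0 + 2/1)*(-1))/((43 + 134) + S(-19, (-3*(-1 - 1*(-1))*(-4))*2)) = ((0 + 2/1)*(-1))/((43 + 134) - 18/7) = ((0 + 2*1)*(-1))/(177 - 18/7) = ((0 + 2)*(-1))/(1221/7) = 7*(2*(-1))/1221 = (7/1221)*(-2) = -14/1221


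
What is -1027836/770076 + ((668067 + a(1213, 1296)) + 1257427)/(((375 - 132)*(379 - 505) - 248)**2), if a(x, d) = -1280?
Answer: -13579830546041/10189709334398 ≈ -1.3327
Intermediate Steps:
-1027836/770076 + ((668067 + a(1213, 1296)) + 1257427)/(((375 - 132)*(379 - 505) - 248)**2) = -1027836/770076 + ((668067 - 1280) + 1257427)/(((375 - 132)*(379 - 505) - 248)**2) = -1027836*1/770076 + (666787 + 1257427)/((243*(-126) - 248)**2) = -28551/21391 + 1924214/((-30618 - 248)**2) = -28551/21391 + 1924214/((-30866)**2) = -28551/21391 + 1924214/952709956 = -28551/21391 + 1924214*(1/952709956) = -28551/21391 + 962107/476354978 = -13579830546041/10189709334398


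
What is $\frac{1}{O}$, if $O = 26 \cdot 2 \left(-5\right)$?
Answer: $- \frac{1}{260} \approx -0.0038462$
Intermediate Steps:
$O = -260$ ($O = 52 \left(-5\right) = -260$)
$\frac{1}{O} = \frac{1}{-260} = - \frac{1}{260}$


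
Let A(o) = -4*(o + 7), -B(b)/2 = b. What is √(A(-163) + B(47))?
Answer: √530 ≈ 23.022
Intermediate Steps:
B(b) = -2*b
A(o) = -28 - 4*o (A(o) = -4*(7 + o) = -28 - 4*o)
√(A(-163) + B(47)) = √((-28 - 4*(-163)) - 2*47) = √((-28 + 652) - 94) = √(624 - 94) = √530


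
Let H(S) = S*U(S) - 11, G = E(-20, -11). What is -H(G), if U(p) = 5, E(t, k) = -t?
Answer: -89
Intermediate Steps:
G = 20 (G = -1*(-20) = 20)
H(S) = -11 + 5*S (H(S) = S*5 - 11 = 5*S - 11 = -11 + 5*S)
-H(G) = -(-11 + 5*20) = -(-11 + 100) = -1*89 = -89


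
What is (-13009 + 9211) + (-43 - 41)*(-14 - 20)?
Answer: -942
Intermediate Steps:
(-13009 + 9211) + (-43 - 41)*(-14 - 20) = -3798 - 84*(-34) = -3798 + 2856 = -942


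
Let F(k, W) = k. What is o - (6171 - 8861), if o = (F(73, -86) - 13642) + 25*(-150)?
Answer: -14629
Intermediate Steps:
o = -17319 (o = (73 - 13642) + 25*(-150) = -13569 - 3750 = -17319)
o - (6171 - 8861) = -17319 - (6171 - 8861) = -17319 - 1*(-2690) = -17319 + 2690 = -14629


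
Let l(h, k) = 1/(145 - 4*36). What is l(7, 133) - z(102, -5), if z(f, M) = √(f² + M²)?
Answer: 1 - √10429 ≈ -101.12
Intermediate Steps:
z(f, M) = √(M² + f²)
l(h, k) = 1 (l(h, k) = 1/(145 - 144) = 1/1 = 1)
l(7, 133) - z(102, -5) = 1 - √((-5)² + 102²) = 1 - √(25 + 10404) = 1 - √10429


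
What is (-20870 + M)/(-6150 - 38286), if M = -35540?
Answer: 28205/22218 ≈ 1.2695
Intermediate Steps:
(-20870 + M)/(-6150 - 38286) = (-20870 - 35540)/(-6150 - 38286) = -56410/(-44436) = -56410*(-1/44436) = 28205/22218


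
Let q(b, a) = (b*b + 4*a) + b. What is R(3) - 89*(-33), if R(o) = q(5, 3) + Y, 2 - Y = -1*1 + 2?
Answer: 2980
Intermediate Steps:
q(b, a) = b + b**2 + 4*a (q(b, a) = (b**2 + 4*a) + b = b + b**2 + 4*a)
Y = 1 (Y = 2 - (-1*1 + 2) = 2 - (-1 + 2) = 2 - 1*1 = 2 - 1 = 1)
R(o) = 43 (R(o) = (5 + 5**2 + 4*3) + 1 = (5 + 25 + 12) + 1 = 42 + 1 = 43)
R(3) - 89*(-33) = 43 - 89*(-33) = 43 + 2937 = 2980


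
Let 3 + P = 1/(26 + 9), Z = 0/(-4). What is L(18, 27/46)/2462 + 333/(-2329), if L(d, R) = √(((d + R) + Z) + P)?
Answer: -333/2329 + √40477010/3963820 ≈ -0.14137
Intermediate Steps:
Z = 0 (Z = 0*(-¼) = 0)
P = -104/35 (P = -3 + 1/(26 + 9) = -3 + 1/35 = -104/35 ≈ -2.9714)
L(d, R) = √(-104/35 + R + d) (L(d, R) = √(((d + R) + 0) - 104/35) = √(((R + d) + 0) - 104/35) = √((R + d) - 104/35) = √(-104/35 + R + d))
L(18, 27/46)/2462 + 333/(-2329) = (√(-3640 + 1225*(27/46) + 1225*18)/35)/2462 + 333/(-2329) = (√(-3640 + 1225*(27*(1/46)) + 22050)/35)*(1/2462) + 333*(-1/2329) = (√(-3640 + 1225*(27/46) + 22050)/35)*(1/2462) - 333/2329 = (√(-3640 + 33075/46 + 22050)/35)*(1/2462) - 333/2329 = (√(879935/46)/35)*(1/2462) - 333/2329 = ((√40477010/46)/35)*(1/2462) - 333/2329 = (√40477010/1610)*(1/2462) - 333/2329 = √40477010/3963820 - 333/2329 = -333/2329 + √40477010/3963820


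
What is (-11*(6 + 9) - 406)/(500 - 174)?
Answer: -571/326 ≈ -1.7515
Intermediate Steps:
(-11*(6 + 9) - 406)/(500 - 174) = (-11*15 - 406)/326 = (-165 - 406)*(1/326) = -571*1/326 = -571/326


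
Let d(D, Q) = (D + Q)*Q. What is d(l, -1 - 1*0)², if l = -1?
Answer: 4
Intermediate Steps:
d(D, Q) = Q*(D + Q)
d(l, -1 - 1*0)² = ((-1 - 1*0)*(-1 + (-1 - 1*0)))² = ((-1 + 0)*(-1 + (-1 + 0)))² = (-(-1 - 1))² = (-1*(-2))² = 2² = 4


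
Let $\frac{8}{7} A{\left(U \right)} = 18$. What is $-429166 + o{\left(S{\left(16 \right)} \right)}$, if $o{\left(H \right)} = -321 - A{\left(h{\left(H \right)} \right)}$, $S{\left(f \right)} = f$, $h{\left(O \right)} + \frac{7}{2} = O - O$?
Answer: $- \frac{1718011}{4} \approx -4.295 \cdot 10^{5}$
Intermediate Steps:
$h{\left(O \right)} = - \frac{7}{2}$ ($h{\left(O \right)} = - \frac{7}{2} + \left(O - O\right) = - \frac{7}{2} + 0 = - \frac{7}{2}$)
$A{\left(U \right)} = \frac{63}{4}$ ($A{\left(U \right)} = \frac{7}{8} \cdot 18 = \frac{63}{4}$)
$o{\left(H \right)} = - \frac{1347}{4}$ ($o{\left(H \right)} = -321 - \frac{63}{4} = - \frac{1347}{4}$)
$-429166 + o{\left(S{\left(16 \right)} \right)} = -429166 - \frac{1347}{4} = - \frac{1718011}{4}$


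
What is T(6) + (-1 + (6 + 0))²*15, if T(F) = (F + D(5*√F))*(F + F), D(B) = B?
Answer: 447 + 60*√6 ≈ 593.97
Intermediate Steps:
T(F) = 2*F*(F + 5*√F) (T(F) = (F + 5*√F)*(F + F) = (F + 5*√F)*(2*F) = 2*F*(F + 5*√F))
T(6) + (-1 + (6 + 0))²*15 = 2*6*(6 + 5*√6) + (-1 + (6 + 0))²*15 = (72 + 60*√6) + (-1 + 6)²*15 = (72 + 60*√6) + 5²*15 = (72 + 60*√6) + 25*15 = (72 + 60*√6) + 375 = 447 + 60*√6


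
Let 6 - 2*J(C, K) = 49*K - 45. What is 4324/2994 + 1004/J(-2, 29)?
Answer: -22018/1025445 ≈ -0.021472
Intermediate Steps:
J(C, K) = 51/2 - 49*K/2 (J(C, K) = 3 - (49*K - 45)/2 = 3 - (-45 + 49*K)/2 = 3 + (45/2 - 49*K/2) = 51/2 - 49*K/2)
4324/2994 + 1004/J(-2, 29) = 4324/2994 + 1004/(51/2 - 49/2*29) = 4324*(1/2994) + 1004/(51/2 - 1421/2) = 2162/1497 + 1004/(-685) = 2162/1497 + 1004*(-1/685) = 2162/1497 - 1004/685 = -22018/1025445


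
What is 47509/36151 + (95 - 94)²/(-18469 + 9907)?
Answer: 406735907/309524862 ≈ 1.3141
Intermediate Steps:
47509/36151 + (95 - 94)²/(-18469 + 9907) = 47509*(1/36151) + 1²/(-8562) = 47509/36151 + 1*(-1/8562) = 47509/36151 - 1/8562 = 406735907/309524862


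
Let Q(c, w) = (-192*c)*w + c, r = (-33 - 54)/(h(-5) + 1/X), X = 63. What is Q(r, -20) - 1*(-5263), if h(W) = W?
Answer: 22705103/314 ≈ 72309.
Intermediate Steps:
r = 5481/314 (r = (-33 - 54)/(-5 + 1/63) = -87/(-5 + 1/63) = -87/(-314/63) = -87*(-63/314) = 5481/314 ≈ 17.455)
Q(c, w) = c - 192*c*w (Q(c, w) = -192*c*w + c = c - 192*c*w)
Q(r, -20) - 1*(-5263) = 5481*(1 - 192*(-20))/314 - 1*(-5263) = 5481*(1 + 3840)/314 + 5263 = (5481/314)*3841 + 5263 = 21052521/314 + 5263 = 22705103/314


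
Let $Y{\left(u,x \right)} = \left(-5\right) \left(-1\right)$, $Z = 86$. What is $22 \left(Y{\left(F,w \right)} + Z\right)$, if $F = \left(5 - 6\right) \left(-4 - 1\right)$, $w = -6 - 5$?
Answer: $2002$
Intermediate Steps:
$w = -11$
$F = 5$ ($F = \left(-1\right) \left(-5\right) = 5$)
$Y{\left(u,x \right)} = 5$
$22 \left(Y{\left(F,w \right)} + Z\right) = 22 \left(5 + 86\right) = 22 \cdot 91 = 2002$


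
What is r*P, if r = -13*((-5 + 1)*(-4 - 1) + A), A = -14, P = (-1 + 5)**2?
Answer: -1248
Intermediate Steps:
P = 16 (P = 4**2 = 16)
r = -78 (r = -13*((-5 + 1)*(-4 - 1) - 14) = -13*(-4*(-5) - 14) = -13*(20 - 14) = -13*6 = -78)
r*P = -78*16 = -1248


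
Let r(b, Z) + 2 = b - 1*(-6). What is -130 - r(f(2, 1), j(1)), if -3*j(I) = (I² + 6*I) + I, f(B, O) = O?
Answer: -135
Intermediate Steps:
j(I) = -7*I/3 - I²/3 (j(I) = -((I² + 6*I) + I)/3 = -(I² + 7*I)/3 = -7*I/3 - I²/3)
r(b, Z) = 4 + b (r(b, Z) = -2 + (b - 1*(-6)) = -2 + (b + 6) = -2 + (6 + b) = 4 + b)
-130 - r(f(2, 1), j(1)) = -130 - (4 + 1) = -130 - 1*5 = -130 - 5 = -135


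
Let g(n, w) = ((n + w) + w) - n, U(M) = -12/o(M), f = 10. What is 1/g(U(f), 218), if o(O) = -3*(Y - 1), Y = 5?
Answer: 1/436 ≈ 0.0022936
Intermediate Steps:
o(O) = -12 (o(O) = -3*(5 - 1) = -3*4 = -12)
U(M) = 1 (U(M) = -12/(-12) = -12*(-1/12) = 1)
g(n, w) = 2*w (g(n, w) = (n + 2*w) - n = 2*w)
1/g(U(f), 218) = 1/(2*218) = 1/436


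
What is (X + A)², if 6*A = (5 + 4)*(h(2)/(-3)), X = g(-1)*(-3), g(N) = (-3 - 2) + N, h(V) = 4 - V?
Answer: 289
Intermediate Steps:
g(N) = -5 + N
X = 18 (X = (-5 - 1)*(-3) = -6*(-3) = 18)
A = -1 (A = ((5 + 4)*((4 - 1*2)/(-3)))/6 = (9*((4 - 2)*(-⅓)))/6 = (9*(2*(-⅓)))/6 = (9*(-⅔))/6 = (⅙)*(-6) = -1)
(X + A)² = (18 - 1)² = 17² = 289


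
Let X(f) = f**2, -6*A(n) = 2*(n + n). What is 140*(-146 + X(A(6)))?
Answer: -18200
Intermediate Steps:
A(n) = -2*n/3 (A(n) = -(n + n)/3 = -2*n/3)
140*(-146 + X(A(6))) = 140*(-146 + (-2/3*6)**2) = 140*(-146 + (-4)**2) = 140*(-146 + 16) = 140*(-130) = -18200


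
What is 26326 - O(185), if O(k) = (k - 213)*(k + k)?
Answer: 36686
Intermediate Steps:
O(k) = 2*k*(-213 + k) (O(k) = (-213 + k)*(2*k) = 2*k*(-213 + k))
26326 - O(185) = 26326 - 2*185*(-213 + 185) = 26326 - 2*185*(-28) = 26326 - 1*(-10360) = 26326 + 10360 = 36686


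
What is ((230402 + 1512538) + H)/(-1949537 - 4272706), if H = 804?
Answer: -581248/2074081 ≈ -0.28024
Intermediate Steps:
((230402 + 1512538) + H)/(-1949537 - 4272706) = ((230402 + 1512538) + 804)/(-1949537 - 4272706) = (1742940 + 804)/(-6222243) = 1743744*(-1/6222243) = -581248/2074081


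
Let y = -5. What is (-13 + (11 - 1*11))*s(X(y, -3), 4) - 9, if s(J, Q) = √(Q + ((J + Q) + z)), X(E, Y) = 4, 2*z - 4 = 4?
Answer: -61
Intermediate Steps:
z = 4 (z = 2 + (½)*4 = 2 + 2 = 4)
s(J, Q) = √(4 + J + 2*Q) (s(J, Q) = √(Q + ((J + Q) + 4)) = √(Q + (4 + J + Q)) = √(4 + J + 2*Q))
(-13 + (11 - 1*11))*s(X(y, -3), 4) - 9 = (-13 + (11 - 1*11))*√(4 + 4 + 2*4) - 9 = (-13 + (11 - 11))*√(4 + 4 + 8) - 9 = (-13 + 0)*√16 - 9 = -13*4 - 9 = -52 - 9 = -61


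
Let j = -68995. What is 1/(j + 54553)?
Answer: -1/14442 ≈ -6.9242e-5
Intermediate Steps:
1/(j + 54553) = 1/(-68995 + 54553) = 1/(-14442) = -1/14442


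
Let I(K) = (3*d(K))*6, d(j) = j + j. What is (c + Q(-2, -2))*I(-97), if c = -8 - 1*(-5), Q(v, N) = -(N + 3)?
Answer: 13968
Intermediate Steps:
d(j) = 2*j
Q(v, N) = -3 - N (Q(v, N) = -(3 + N) = -3 - N)
c = -3 (c = -8 + 5 = -3)
I(K) = 36*K (I(K) = (3*(2*K))*6 = (6*K)*6 = 36*K)
(c + Q(-2, -2))*I(-97) = (-3 + (-3 - 1*(-2)))*(36*(-97)) = (-3 + (-3 + 2))*(-3492) = (-3 - 1)*(-3492) = -4*(-3492) = 13968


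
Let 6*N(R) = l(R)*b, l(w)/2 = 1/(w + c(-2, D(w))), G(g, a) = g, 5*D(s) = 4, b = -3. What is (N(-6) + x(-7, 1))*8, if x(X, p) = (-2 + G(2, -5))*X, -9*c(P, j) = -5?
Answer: 72/49 ≈ 1.4694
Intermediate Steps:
D(s) = ⅘ (D(s) = (⅕)*4 = ⅘)
c(P, j) = 5/9 (c(P, j) = -⅑*(-5) = 5/9)
l(w) = 2/(5/9 + w) (l(w) = 2/(w + 5/9) = 2/(5/9 + w))
x(X, p) = 0 (x(X, p) = (-2 + 2)*X = 0*X = 0)
N(R) = -9/(5 + 9*R) (N(R) = ((18/(5 + 9*R))*(-3))/6 = (-54/(5 + 9*R))/6 = -9/(5 + 9*R))
(N(-6) + x(-7, 1))*8 = (-9/(5 + 9*(-6)) + 0)*8 = (-9/(5 - 54) + 0)*8 = (-9/(-49) + 0)*8 = (-9*(-1/49) + 0)*8 = (9/49 + 0)*8 = (9/49)*8 = 72/49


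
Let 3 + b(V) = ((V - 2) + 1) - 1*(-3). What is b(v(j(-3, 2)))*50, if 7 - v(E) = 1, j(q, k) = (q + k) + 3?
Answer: 250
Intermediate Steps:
j(q, k) = 3 + k + q (j(q, k) = (k + q) + 3 = 3 + k + q)
v(E) = 6 (v(E) = 7 - 1*1 = 7 - 1 = 6)
b(V) = -1 + V (b(V) = -3 + (((V - 2) + 1) - 1*(-3)) = -3 + (((-2 + V) + 1) + 3) = -3 + ((-1 + V) + 3) = -3 + (2 + V) = -1 + V)
b(v(j(-3, 2)))*50 = (-1 + 6)*50 = 5*50 = 250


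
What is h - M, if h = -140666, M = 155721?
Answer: -296387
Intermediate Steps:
h - M = -140666 - 1*155721 = -140666 - 155721 = -296387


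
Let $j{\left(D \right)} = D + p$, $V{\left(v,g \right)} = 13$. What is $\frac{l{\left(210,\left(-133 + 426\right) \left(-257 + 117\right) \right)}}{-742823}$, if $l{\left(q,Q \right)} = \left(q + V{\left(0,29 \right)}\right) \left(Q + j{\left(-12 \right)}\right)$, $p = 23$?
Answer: $\frac{9145007}{742823} \approx 12.311$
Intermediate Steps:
$j{\left(D \right)} = 23 + D$ ($j{\left(D \right)} = D + 23 = 23 + D$)
$l{\left(q,Q \right)} = \left(11 + Q\right) \left(13 + q\right)$ ($l{\left(q,Q \right)} = \left(q + 13\right) \left(Q + \left(23 - 12\right)\right) = \left(13 + q\right) \left(Q + 11\right) = \left(13 + q\right) \left(11 + Q\right) = \left(11 + Q\right) \left(13 + q\right)$)
$\frac{l{\left(210,\left(-133 + 426\right) \left(-257 + 117\right) \right)}}{-742823} = \frac{143 + 11 \cdot 210 + 13 \left(-133 + 426\right) \left(-257 + 117\right) + \left(-133 + 426\right) \left(-257 + 117\right) 210}{-742823} = \left(143 + 2310 + 13 \cdot 293 \left(-140\right) + 293 \left(-140\right) 210\right) \left(- \frac{1}{742823}\right) = \left(143 + 2310 + 13 \left(-41020\right) - 8614200\right) \left(- \frac{1}{742823}\right) = \left(143 + 2310 - 533260 - 8614200\right) \left(- \frac{1}{742823}\right) = \left(-9145007\right) \left(- \frac{1}{742823}\right) = \frac{9145007}{742823}$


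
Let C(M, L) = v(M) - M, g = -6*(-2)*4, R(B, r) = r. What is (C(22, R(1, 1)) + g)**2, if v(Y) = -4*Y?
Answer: 3844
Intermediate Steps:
g = 48 (g = 12*4 = 48)
C(M, L) = -5*M (C(M, L) = -4*M - M = -5*M)
(C(22, R(1, 1)) + g)**2 = (-5*22 + 48)**2 = (-110 + 48)**2 = (-62)**2 = 3844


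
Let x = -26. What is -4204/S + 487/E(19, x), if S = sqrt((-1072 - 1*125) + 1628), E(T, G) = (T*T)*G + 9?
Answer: -487/9377 - 4204*sqrt(431)/431 ≈ -202.55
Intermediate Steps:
E(T, G) = 9 + G*T**2 (E(T, G) = T**2*G + 9 = G*T**2 + 9 = 9 + G*T**2)
S = sqrt(431) (S = sqrt((-1072 - 125) + 1628) = sqrt(-1197 + 1628) = sqrt(431) ≈ 20.761)
-4204/S + 487/E(19, x) = -4204*sqrt(431)/431 + 487/(9 - 26*19**2) = -4204*sqrt(431)/431 + 487/(9 - 26*361) = -4204*sqrt(431)/431 + 487/(9 - 9386) = -4204*sqrt(431)/431 + 487/(-9377) = -4204*sqrt(431)/431 + 487*(-1/9377) = -4204*sqrt(431)/431 - 487/9377 = -487/9377 - 4204*sqrt(431)/431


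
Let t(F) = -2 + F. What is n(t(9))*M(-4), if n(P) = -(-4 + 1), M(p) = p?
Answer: -12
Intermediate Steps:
n(P) = 3 (n(P) = -1*(-3) = 3)
n(t(9))*M(-4) = 3*(-4) = -12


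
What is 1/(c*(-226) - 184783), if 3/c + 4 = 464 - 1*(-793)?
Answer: -1253/231533777 ≈ -5.4117e-6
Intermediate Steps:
c = 3/1253 (c = 3/(-4 + (464 - 1*(-793))) = 3/(-4 + (464 + 793)) = 3/(-4 + 1257) = 3/1253 ≈ 0.0023943)
1/(c*(-226) - 184783) = 1/((3/1253)*(-226) - 184783) = 1/(-678/1253 - 184783) = 1/(-231533777/1253) = -1253/231533777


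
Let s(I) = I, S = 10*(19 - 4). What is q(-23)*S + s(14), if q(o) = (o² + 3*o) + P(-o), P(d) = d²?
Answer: 148364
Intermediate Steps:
S = 150 (S = 10*15 = 150)
q(o) = 2*o² + 3*o (q(o) = (o² + 3*o) + (-o)² = (o² + 3*o) + o² = 2*o² + 3*o)
q(-23)*S + s(14) = -23*(3 + 2*(-23))*150 + 14 = -23*(3 - 46)*150 + 14 = -23*(-43)*150 + 14 = 989*150 + 14 = 148350 + 14 = 148364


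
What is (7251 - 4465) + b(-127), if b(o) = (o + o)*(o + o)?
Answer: 67302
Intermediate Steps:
b(o) = 4*o² (b(o) = (2*o)*(2*o) = 4*o²)
(7251 - 4465) + b(-127) = (7251 - 4465) + 4*(-127)² = 2786 + 4*16129 = 2786 + 64516 = 67302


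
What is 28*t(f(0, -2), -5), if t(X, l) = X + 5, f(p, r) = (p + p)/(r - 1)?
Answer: 140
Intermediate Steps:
f(p, r) = 2*p/(-1 + r) (f(p, r) = (2*p)/(-1 + r) = 2*p/(-1 + r))
t(X, l) = 5 + X
28*t(f(0, -2), -5) = 28*(5 + 2*0/(-1 - 2)) = 28*(5 + 2*0/(-3)) = 28*(5 + 2*0*(-1/3)) = 28*(5 + 0) = 28*5 = 140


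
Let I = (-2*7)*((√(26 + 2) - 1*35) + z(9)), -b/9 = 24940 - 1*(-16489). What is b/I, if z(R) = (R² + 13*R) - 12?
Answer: 18767337/106274 - 124287*√7/53137 ≈ 170.41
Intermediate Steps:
z(R) = -12 + R² + 13*R
b = -372861 (b = -9*(24940 - 1*(-16489)) = -9*(24940 + 16489) = -9*41429 = -372861)
I = -2114 - 28*√7 (I = (-2*7)*((√(26 + 2) - 1*35) + (-12 + 9² + 13*9)) = -14*((√28 - 35) + (-12 + 81 + 117)) = -14*((2*√7 - 35) + 186) = -14*((-35 + 2*√7) + 186) = -14*(151 + 2*√7) = -2114 - 28*√7 ≈ -2188.1)
b/I = -372861/(-2114 - 28*√7)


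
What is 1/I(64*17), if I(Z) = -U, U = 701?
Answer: -1/701 ≈ -0.0014265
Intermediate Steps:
I(Z) = -701 (I(Z) = -1*701 = -701)
1/I(64*17) = 1/(-701) = -1/701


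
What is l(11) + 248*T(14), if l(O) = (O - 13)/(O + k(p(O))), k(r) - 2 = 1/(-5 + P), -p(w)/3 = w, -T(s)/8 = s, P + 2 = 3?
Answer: -1416584/51 ≈ -27776.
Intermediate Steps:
P = 1 (P = -2 + 3 = 1)
T(s) = -8*s
p(w) = -3*w
k(r) = 7/4 (k(r) = 2 + 1/(-5 + 1) = 2 + 1/(-4) = 2 - ¼ = 7/4)
l(O) = (-13 + O)/(7/4 + O) (l(O) = (O - 13)/(O + 7/4) = (-13 + O)/(7/4 + O))
l(11) + 248*T(14) = 4*(-13 + 11)/(7 + 4*11) + 248*(-8*14) = 4*(-2)/(7 + 44) + 248*(-112) = 4*(-2)/51 - 27776 = 4*(1/51)*(-2) - 27776 = -8/51 - 27776 = -1416584/51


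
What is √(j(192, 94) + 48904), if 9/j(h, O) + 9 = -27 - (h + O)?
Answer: √5070559438/322 ≈ 221.14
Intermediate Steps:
j(h, O) = 9/(-36 - O - h) (j(h, O) = 9/(-9 + (-27 - (h + O))) = 9/(-9 + (-27 - (O + h))) = 9/(-9 + (-27 + (-O - h))) = 9/(-9 + (-27 - O - h)) = 9/(-36 - O - h))
√(j(192, 94) + 48904) = √(-9/(36 + 94 + 192) + 48904) = √(-9/322 + 48904) = √(15747079/322) = √5070559438/322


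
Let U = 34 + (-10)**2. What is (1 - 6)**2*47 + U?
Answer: 1309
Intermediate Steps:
U = 134 (U = 34 + 100 = 134)
(1 - 6)**2*47 + U = (1 - 6)**2*47 + 134 = (-5)**2*47 + 134 = 25*47 + 134 = 1175 + 134 = 1309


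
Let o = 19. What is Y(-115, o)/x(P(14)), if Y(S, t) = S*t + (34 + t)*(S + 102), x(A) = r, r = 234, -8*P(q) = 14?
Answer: -479/39 ≈ -12.282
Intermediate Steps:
P(q) = -7/4 (P(q) = -⅛*14 = -7/4)
x(A) = 234
Y(S, t) = S*t + (34 + t)*(102 + S)
Y(-115, o)/x(P(14)) = (3468 + 34*(-115) + 102*19 + 2*(-115)*19)/234 = (3468 - 3910 + 1938 - 4370)*(1/234) = -2874*1/234 = -479/39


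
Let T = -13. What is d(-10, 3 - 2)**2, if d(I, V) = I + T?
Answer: 529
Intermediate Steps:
d(I, V) = -13 + I (d(I, V) = I - 13 = -13 + I)
d(-10, 3 - 2)**2 = (-13 - 10)**2 = (-23)**2 = 529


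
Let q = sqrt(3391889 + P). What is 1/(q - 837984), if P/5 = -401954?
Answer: -837984/702215802137 - sqrt(1382119)/702215802137 ≈ -1.1950e-6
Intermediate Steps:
P = -2009770 (P = 5*(-401954) = -2009770)
q = sqrt(1382119) (q = sqrt(3391889 - 2009770) = sqrt(1382119) ≈ 1175.6)
1/(q - 837984) = 1/(sqrt(1382119) - 837984) = 1/(-837984 + sqrt(1382119))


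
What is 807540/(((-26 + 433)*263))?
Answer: 807540/107041 ≈ 7.5442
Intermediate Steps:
807540/(((-26 + 433)*263)) = 807540/((407*263)) = 807540/107041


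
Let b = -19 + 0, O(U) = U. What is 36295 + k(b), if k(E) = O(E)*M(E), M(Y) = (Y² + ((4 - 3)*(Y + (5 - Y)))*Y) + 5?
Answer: 31146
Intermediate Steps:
b = -19
M(Y) = 5 + Y² + 5*Y (M(Y) = (Y² + (1*5)*Y) + 5 = (Y² + 5*Y) + 5 = 5 + Y² + 5*Y)
k(E) = E*(5 + E² + 5*E)
36295 + k(b) = 36295 - 19*(5 + (-19)² + 5*(-19)) = 36295 - 19*(5 + 361 - 95) = 36295 - 19*271 = 36295 - 5149 = 31146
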